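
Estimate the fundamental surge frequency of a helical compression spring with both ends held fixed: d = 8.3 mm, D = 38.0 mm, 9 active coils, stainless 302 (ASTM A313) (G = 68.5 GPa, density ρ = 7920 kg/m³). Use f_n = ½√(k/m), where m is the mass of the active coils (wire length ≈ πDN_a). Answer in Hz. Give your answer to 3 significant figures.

k = Gd⁴/(8D³N_a) = (68.5×10³)(8.3⁴)/(8·38.0³·9) = 82.285 N/mm = 82285 N/m
Wire length L = πDN_a = π·38.0·9 = 1074.4 mm
m = ρ·(πd²/4)·L = 7920 × 54.106×10⁻⁶ m² × 1.0744 m = 0.46041 kg
f_n = ½√(k/m) = 0.5·√(82285/0.46041) = 0.5·√(1.7872e+05) = 211.38 Hz

211 Hz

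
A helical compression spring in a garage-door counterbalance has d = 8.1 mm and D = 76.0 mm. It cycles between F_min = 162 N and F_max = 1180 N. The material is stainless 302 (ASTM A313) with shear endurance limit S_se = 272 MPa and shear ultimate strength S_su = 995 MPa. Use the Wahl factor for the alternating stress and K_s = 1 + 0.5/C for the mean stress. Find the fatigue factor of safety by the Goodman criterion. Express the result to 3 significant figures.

0.956

C = D/d = 76.0/8.1 = 9.3827; K_W = (4C−1)/(4C−4)+0.615/C = 1.1550; K_s = 1+0.5/C = 1.0533
F_a = (F_max−F_min)/2 = 509 N; F_m = (F_max+F_min)/2 = 671 N
τ_a = K_W·8F_aD/(πd³) = 1.1550 × 185.36 = 214.09 MPa
τ_m = K_s·8F_mD/(πd³) = 1.0533 × 244.35 = 257.38 MPa
Goodman: 1/n_f = τ_a/S_se + τ_m/S_su = 214.09/272 + 257.38/995 = 0.78711 + 0.25867 = 1.0458
n_f = 1/1.0458 = 0.9562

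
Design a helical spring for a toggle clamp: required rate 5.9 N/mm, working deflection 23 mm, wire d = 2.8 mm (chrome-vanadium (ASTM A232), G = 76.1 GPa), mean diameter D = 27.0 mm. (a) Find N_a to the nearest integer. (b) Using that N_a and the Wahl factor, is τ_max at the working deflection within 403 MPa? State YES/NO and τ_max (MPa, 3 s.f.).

(a) 5 coils; (b) NO, τ_max = 492 MPa

N_a = Gd⁴/(8D³k) = (76.1×10³)(2.8⁴)/(8·27.0³·5.9) = 5.035 → N_a = 5
Actual rate k = Gd⁴/(8D³·5) = 5.9411 N/mm
Working load F = kδ = 5.9411·23 = 136.64 N
C = 27.0/2.8 = 9.6429; K_W = (4C−1)/(4C−4)+0.615/C = 1.1506
τ_max = K_W·8FD/(πd³) = 1.1506·427.98 = 492.41 MPa
τ_max > 403 MPa → exceeds allowable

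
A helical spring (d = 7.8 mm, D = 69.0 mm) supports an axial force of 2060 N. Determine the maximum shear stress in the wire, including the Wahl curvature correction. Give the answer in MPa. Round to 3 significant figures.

Spring index C = D/d = 69.0/7.8 = 8.8462
K_W = (4C−1)/(4C−4) + 0.615/C = 34.385/31.385 + 0.0695 = 1.1651
τ₀ = 8FD/(πd³) = 8·2060·69.0/(π·7.8³) = 1.13712e+06/1490.8 = 762.73 MPa
τ_max = K·τ₀ = 1.1651 × 762.73 = 888.67 MPa

889 MPa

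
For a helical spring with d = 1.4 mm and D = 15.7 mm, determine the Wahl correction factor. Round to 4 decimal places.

1.1283

C = D/d = 15.7/1.4 = 11.2143
K_W = (4C−1)/(4C−4) + 0.615/C = 43.857/40.857 + 0.0548 = 1.1283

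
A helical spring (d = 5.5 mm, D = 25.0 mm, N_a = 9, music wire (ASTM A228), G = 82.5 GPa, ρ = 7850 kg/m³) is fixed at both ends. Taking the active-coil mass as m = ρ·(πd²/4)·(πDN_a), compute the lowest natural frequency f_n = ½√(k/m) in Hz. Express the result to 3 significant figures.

k = Gd⁴/(8D³N_a) = (82.5×10³)(5.5⁴)/(8·25.0³·9) = 67.105 N/mm = 67105 N/m
Wire length L = πDN_a = π·25.0·9 = 706.86 mm
m = ρ·(πd²/4)·L = 7850 × 23.758×10⁻⁶ m² × 0.70686 m = 0.13183 kg
f_n = ½√(k/m) = 0.5·√(67105/0.13183) = 0.5·√(5.0902e+05) = 356.73 Hz

357 Hz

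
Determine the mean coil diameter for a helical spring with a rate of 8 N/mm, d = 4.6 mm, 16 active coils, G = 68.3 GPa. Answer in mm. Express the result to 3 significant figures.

31.0 mm

D = (Gd⁴/(8N_a·k))^(1/3) = (68.3×10³·4.6⁴/(8·16·8))^(1/3)
  = (29864.3)^(1/3) = 31.0254 mm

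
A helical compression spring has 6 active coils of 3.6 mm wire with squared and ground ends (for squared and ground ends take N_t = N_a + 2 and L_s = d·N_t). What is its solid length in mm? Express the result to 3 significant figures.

squared and ground ends: N_t = N_a + 2 = 6 + 2 = 8
L_s = d·N_t = 3.6 × 8 = 28.8 mm

28.8 mm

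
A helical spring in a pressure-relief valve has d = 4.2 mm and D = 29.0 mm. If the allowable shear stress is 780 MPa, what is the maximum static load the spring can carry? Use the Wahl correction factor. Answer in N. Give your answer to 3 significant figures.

643 N

C = D/d = 29.0/4.2 = 6.9048
K_W = (4C−1)/(4C−4) + 0.615/C = 26.619/23.619 + 0.0891 = 1.2161
τ_max = K·8FD/(πd³) → F_max = τ_allow·πd³/(8DK)
F_max = 780·π·4.2³/(8·29.0·1.2161) = 1.8155e+05/282.13 = 643.49 N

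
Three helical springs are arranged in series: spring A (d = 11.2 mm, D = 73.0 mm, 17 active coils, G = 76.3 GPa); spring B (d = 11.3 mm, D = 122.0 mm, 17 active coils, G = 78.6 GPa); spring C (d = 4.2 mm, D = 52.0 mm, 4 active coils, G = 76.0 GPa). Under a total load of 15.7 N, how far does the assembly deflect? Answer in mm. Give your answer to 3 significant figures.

6.70 mm

k_A = Gd⁴/(8D³N_a) = (76.3×10³)(11.2⁴)/(8·73.0³·17) = 22.693 N/mm
k_B = Gd⁴/(8D³N_a) = (78.6×10³)(11.3⁴)/(8·122.0³·17) = 5.1894 N/mm
k_C = Gd⁴/(8D³N_a) = (76.0×10³)(4.2⁴)/(8·52.0³·4) = 5.2559 N/mm
Series: 1/k_eq = 1/22.693 + 1/5.1894 + 1/5.2559 = 0.42703; k_eq = 2.3418 N/mm
δ = F/k_eq = 15.7/2.3418 = 6.7043 mm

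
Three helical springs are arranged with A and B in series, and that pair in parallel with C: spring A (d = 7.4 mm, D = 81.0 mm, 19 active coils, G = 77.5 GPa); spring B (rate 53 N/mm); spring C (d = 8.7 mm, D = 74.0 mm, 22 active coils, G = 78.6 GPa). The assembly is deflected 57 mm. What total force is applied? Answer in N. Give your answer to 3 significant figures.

515 N

k_A = Gd⁴/(8D³N_a) = (77.5×10³)(7.4⁴)/(8·81.0³·19) = 2.8769 N/mm
k_C = Gd⁴/(8D³N_a) = (78.6×10³)(8.7⁴)/(8·74.0³·22) = 6.3138 N/mm
Springs A,B series: k_AB = 1/(1/2.8769+1/53) = 2.7288 N/mm; parallel with C: k_eq = 2.7288+6.3138 = 9.0426 N/mm
F = k_eq·δ = 9.0426·57 = 515.43 N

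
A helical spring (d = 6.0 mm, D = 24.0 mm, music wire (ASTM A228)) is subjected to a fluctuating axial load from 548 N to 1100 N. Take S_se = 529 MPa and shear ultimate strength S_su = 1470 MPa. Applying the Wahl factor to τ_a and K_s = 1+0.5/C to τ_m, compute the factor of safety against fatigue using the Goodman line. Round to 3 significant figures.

C = D/d = 24.0/6.0 = 4.0000; K_W = (4C−1)/(4C−4)+0.615/C = 1.4038; K_s = 1+0.5/C = 1.1250
F_a = (F_max−F_min)/2 = 276 N; F_m = (F_max+F_min)/2 = 824 N
τ_a = K_W·8F_aD/(πd³) = 1.4038 × 78.092 = 109.62 MPa
τ_m = K_s·8F_mD/(πd³) = 1.1250 × 233.14 = 262.29 MPa
Goodman: 1/n_f = τ_a/S_se + τ_m/S_su = 109.62/529 + 262.29/1470 = 0.20722 + 0.17843 = 0.38565
n_f = 1/0.38565 = 2.593

2.59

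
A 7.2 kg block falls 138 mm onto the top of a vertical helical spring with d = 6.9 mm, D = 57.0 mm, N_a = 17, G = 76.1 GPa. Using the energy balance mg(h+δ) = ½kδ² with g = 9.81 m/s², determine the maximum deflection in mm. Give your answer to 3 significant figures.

64.7 mm

k = Gd⁴/(8D³N_a) = (76.1×10³)(6.9⁴)/(8·57.0³·17) = 6.8488 N/mm
W = mg = 7.2 × 9.81 = 70.632 N
½kδ² − Wδ − Wh = 0 → δ = (W + √(W² + 2kWh))/k
δ = (70.632 + √(4988.9 + 133514))/6.8488 = (70.632 + 372.16)/6.8488 = 64.652 mm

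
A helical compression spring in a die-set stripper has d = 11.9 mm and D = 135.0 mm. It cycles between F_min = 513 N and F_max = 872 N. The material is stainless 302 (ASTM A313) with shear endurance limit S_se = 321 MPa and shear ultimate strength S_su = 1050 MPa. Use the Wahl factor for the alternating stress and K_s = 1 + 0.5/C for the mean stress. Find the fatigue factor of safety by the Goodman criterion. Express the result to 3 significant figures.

3.72

C = D/d = 135.0/11.9 = 11.3445; K_W = (4C−1)/(4C−4)+0.615/C = 1.1267; K_s = 1+0.5/C = 1.0441
F_a = (F_max−F_min)/2 = 179.5 N; F_m = (F_max+F_min)/2 = 692.5 N
τ_a = K_W·8F_aD/(πd³) = 1.1267 × 36.618 = 41.258 MPa
τ_m = K_s·8F_mD/(πd³) = 1.0441 × 141.27 = 147.5 MPa
Goodman: 1/n_f = τ_a/S_se + τ_m/S_su = 41.258/321 + 147.5/1050 = 0.12853 + 0.14047 = 0.269
n_f = 1/0.269 = 3.717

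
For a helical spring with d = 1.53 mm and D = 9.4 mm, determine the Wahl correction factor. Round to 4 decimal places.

1.2459

C = D/d = 9.4/1.53 = 6.1438
K_W = (4C−1)/(4C−4) + 0.615/C = 23.575/20.575 + 0.1001 = 1.2459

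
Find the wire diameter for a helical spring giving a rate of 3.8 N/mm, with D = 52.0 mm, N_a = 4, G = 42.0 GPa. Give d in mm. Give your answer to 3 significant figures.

4.49 mm

d = (8D³N_a·k / G)^(1/4) = (8·52.0³·4·3.8 / (42.0×10³))^0.25
  = (407.09)^0.25 = 4.4918 mm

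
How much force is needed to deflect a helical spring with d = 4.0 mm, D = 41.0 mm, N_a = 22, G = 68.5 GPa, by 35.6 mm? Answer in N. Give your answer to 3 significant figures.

51.5 N

k = Gd⁴/(8D³N_a) = (68.5×10³)(4.0⁴)/(8·41.0³·22) = 1.4457 N/mm
F = k·δ = 1.4457 × 35.6 = 51.466 N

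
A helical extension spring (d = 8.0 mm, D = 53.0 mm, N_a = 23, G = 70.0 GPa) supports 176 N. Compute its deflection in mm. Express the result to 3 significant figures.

k = Gd⁴/(8D³N_a) = (70.0×10³)(8.0⁴)/(8·53.0³·23) = 10.467 N/mm
δ = F/k = 176 / 10.467 = 16.815 mm

16.8 mm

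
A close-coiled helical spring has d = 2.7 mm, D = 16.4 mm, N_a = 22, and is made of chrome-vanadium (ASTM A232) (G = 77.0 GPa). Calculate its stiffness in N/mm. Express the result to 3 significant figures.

5.27 N/mm

k = Gd⁴/(8D³N_a) = (77.0×10³ × 2.7⁴) / (8 × 16.4³ × 22)
  = 4.0921e+06 / 776326 = 5.2711 N/mm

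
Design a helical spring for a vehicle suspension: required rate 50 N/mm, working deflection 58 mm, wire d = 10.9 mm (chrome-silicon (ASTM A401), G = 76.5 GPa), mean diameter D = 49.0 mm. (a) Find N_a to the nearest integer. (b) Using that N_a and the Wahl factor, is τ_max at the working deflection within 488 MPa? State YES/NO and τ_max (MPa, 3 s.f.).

(a) 23 coils; (b) YES, τ_max = 377 MPa

N_a = Gd⁴/(8D³k) = (76.5×10³)(10.9⁴)/(8·49.0³·50) = 22.95 → N_a = 23
Actual rate k = Gd⁴/(8D³·23) = 49.884 N/mm
Working load F = kδ = 49.884·58 = 2893.3 N
C = 49.0/10.9 = 4.4954; K_W = (4C−1)/(4C−4)+0.615/C = 1.3514
τ_max = K_W·8FD/(πd³) = 1.3514·278.77 = 376.72 MPa
τ_max ≤ 488 MPa → acceptable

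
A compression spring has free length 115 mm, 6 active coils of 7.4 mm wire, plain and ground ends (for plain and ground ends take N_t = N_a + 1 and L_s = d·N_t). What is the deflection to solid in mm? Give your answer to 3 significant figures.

N_t = 7; L_s = 7.4·7 = 51.8 mm
δ_solid = L₀ − L_s = 115 − 51.8 = 63.2 mm

63.2 mm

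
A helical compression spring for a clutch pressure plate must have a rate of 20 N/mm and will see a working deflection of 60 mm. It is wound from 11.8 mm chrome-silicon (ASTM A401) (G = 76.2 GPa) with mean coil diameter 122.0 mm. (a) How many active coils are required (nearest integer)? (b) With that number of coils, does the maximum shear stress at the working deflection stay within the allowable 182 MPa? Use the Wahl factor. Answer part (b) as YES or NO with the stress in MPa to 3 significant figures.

(a) 5 coils; (b) NO, τ_max = 263 MPa

N_a = Gd⁴/(8D³k) = (76.2×10³)(11.8⁴)/(8·122.0³·20) = 5.085 → N_a = 5
Actual rate k = Gd⁴/(8D³·5) = 20.34 N/mm
Working load F = kδ = 20.34·60 = 1220.4 N
C = 122.0/11.8 = 10.3390; K_W = (4C−1)/(4C−4)+0.615/C = 1.1398
τ_max = K_W·8FD/(πd³) = 1.1398·230.75 = 263.01 MPa
τ_max > 182 MPa → exceeds allowable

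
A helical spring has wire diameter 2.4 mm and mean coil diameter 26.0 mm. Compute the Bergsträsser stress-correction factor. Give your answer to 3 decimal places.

1.124

C = D/d = 26.0/2.4 = 10.8333
K_B = (4C+2)/(4C−3) = 45.333/40.333 = 1.1240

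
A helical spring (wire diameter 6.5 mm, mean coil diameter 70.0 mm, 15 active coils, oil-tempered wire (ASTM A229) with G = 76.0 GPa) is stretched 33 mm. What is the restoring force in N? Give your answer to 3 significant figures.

k = Gd⁴/(8D³N_a) = (76.0×10³)(6.5⁴)/(8·70.0³·15) = 3.296 N/mm
F = k·δ = 3.296 × 33 = 108.77 N

109 N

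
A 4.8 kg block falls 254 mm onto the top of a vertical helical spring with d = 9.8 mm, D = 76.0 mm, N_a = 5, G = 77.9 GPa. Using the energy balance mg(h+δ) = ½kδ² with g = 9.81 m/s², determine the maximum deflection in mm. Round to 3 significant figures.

25.4 mm

k = Gd⁴/(8D³N_a) = (77.9×10³)(9.8⁴)/(8·76.0³·5) = 40.921 N/mm
W = mg = 4.8 × 9.81 = 47.088 N
½kδ² − Wδ − Wh = 0 → δ = (W + √(W² + 2kWh))/k
δ = (47.088 + √(2217.3 + 978847))/40.921 = (47.088 + 990.49)/40.921 = 25.356 mm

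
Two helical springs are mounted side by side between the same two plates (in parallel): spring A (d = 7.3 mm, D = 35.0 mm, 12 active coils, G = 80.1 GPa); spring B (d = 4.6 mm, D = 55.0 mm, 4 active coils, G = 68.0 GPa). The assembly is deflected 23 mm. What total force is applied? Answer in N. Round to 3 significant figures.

k_A = Gd⁴/(8D³N_a) = (80.1×10³)(7.3⁴)/(8·35.0³·12) = 55.265 N/mm
k_B = Gd⁴/(8D³N_a) = (68.0×10³)(4.6⁴)/(8·55.0³·4) = 5.7188 N/mm
Parallel: k_eq = 55.265 + 5.7188 = 60.984 N/mm
F = k_eq·δ = 60.984·23 = 1402.6 N

1400 N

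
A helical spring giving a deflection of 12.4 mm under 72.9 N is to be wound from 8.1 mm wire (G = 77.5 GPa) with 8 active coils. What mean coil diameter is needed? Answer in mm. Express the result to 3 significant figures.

96.1 mm

Required rate k = F/δ = 72.9/12.4 = 5.879 N/mm
D = (Gd⁴/(8N_a·k))^(1/3) = (77.5×10³·8.1⁴/(8·8·5.879))^(1/3)
  = (886658)^(1/3) = 96.0695 mm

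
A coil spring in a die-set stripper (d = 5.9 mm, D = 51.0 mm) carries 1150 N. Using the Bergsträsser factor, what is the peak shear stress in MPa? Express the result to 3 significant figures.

Spring index C = D/d = 51.0/5.9 = 8.6441
K_B = (4C+2)/(4C−3) = 36.576/31.576 = 1.1583
τ₀ = 8FD/(πd³) = 8·1150·51.0/(π·5.9³) = 469200/645.22 = 727.2 MPa
τ_max = K·τ₀ = 1.1583 × 727.2 = 842.35 MPa

842 MPa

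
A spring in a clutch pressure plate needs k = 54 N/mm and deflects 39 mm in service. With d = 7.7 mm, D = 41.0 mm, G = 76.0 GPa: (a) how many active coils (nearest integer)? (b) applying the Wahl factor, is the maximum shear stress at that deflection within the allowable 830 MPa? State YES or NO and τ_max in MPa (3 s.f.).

N_a = Gd⁴/(8D³k) = (76.0×10³)(7.7⁴)/(8·41.0³·54) = 8.973 → N_a = 9
Actual rate k = Gd⁴/(8D³·9) = 53.838 N/mm
Working load F = kδ = 53.838·39 = 2099.7 N
C = 41.0/7.7 = 5.3247; K_W = (4C−1)/(4C−4)+0.615/C = 1.2889
τ_max = K_W·8FD/(πd³) = 1.2889·480.19 = 618.92 MPa
τ_max ≤ 830 MPa → acceptable

(a) 9 coils; (b) YES, τ_max = 619 MPa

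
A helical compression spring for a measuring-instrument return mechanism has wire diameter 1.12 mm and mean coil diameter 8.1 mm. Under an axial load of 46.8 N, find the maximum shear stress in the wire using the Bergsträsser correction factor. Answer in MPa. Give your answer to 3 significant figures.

820 MPa

Spring index C = D/d = 8.1/1.12 = 7.2321
K_B = (4C+2)/(4C−3) = 30.929/25.929 = 1.1928
τ₀ = 8FD/(πd³) = 8·46.8·8.1/(π·1.12³) = 3032.64/4.4137 = 687.1 MPa
τ_max = K·τ₀ = 1.1928 × 687.1 = 819.59 MPa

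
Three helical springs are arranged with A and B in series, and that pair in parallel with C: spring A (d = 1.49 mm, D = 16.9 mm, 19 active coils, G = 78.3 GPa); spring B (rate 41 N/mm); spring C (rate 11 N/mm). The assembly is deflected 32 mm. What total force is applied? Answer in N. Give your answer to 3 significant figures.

k_A = Gd⁴/(8D³N_a) = (78.3×10³)(1.49⁴)/(8·16.9³·19) = 0.52602 N/mm
Springs A,B series: k_AB = 1/(1/0.52602+1/41) = 0.51936 N/mm; parallel with C: k_eq = 0.51936+11 = 11.519 N/mm
F = k_eq·δ = 11.519·32 = 368.62 N

369 N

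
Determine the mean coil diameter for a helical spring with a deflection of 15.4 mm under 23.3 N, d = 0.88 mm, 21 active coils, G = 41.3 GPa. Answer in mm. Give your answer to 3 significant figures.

4.60 mm

Required rate k = F/δ = 23.3/15.4 = 1.513 N/mm
D = (Gd⁴/(8N_a·k))^(1/3) = (41.3×10³·0.88⁴/(8·21·1.513))^(1/3)
  = (97.4398)^(1/3) = 4.6016 mm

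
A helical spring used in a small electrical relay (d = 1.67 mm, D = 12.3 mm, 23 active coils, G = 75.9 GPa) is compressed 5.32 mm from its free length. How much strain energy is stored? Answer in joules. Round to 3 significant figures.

k = Gd⁴/(8D³N_a) = (75.9×10³)(1.67⁴)/(8·12.3³·23) = 1.7241 N/mm
U = ½kδ² = 0.5 × 1.7241 × 5.32² = 24.399 N·mm = 0.024399 J

0.0244 J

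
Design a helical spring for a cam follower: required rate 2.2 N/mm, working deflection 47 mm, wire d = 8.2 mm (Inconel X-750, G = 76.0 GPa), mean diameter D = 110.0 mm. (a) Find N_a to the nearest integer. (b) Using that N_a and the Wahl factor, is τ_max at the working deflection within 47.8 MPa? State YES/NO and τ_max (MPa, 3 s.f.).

(a) 15 coils; (b) NO, τ_max = 56.8 MPa

N_a = Gd⁴/(8D³k) = (76.0×10³)(8.2⁴)/(8·110.0³·2.2) = 14.67 → N_a = 15
Actual rate k = Gd⁴/(8D³·15) = 2.1513 N/mm
Working load F = kδ = 2.1513·47 = 101.11 N
C = 110.0/8.2 = 13.4146; K_W = (4C−1)/(4C−4)+0.615/C = 1.1063
τ_max = K_W·8FD/(πd³) = 1.1063·51.369 = 56.827 MPa
τ_max > 47.8 MPa → exceeds allowable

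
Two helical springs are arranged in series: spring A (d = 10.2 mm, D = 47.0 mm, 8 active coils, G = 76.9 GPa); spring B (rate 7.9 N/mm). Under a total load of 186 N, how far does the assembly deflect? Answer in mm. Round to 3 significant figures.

k_A = Gd⁴/(8D³N_a) = (76.9×10³)(10.2⁴)/(8·47.0³·8) = 125.27 N/mm
Series: 1/k_eq = 1/125.27 + 1/7.9 = 0.13456; k_eq = 7.4314 N/mm
δ = F/k_eq = 186/7.4314 = 25.029 mm

25.0 mm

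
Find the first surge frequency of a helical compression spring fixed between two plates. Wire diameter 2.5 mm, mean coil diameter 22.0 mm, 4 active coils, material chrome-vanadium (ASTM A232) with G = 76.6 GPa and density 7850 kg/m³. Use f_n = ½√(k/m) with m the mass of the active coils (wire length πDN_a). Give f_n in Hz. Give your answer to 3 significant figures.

454 Hz

k = Gd⁴/(8D³N_a) = (76.6×10³)(2.5⁴)/(8·22.0³·4) = 8.7815 N/mm = 8781.5 N/m
Wire length L = πDN_a = π·22.0·4 = 276.46 mm
m = ρ·(πd²/4)·L = 7850 × 4.9087×10⁻⁶ m² × 0.27646 m = 0.010653 kg
f_n = ½√(k/m) = 0.5·√(8781.5/0.010653) = 0.5·√(8.2433e+05) = 453.96 Hz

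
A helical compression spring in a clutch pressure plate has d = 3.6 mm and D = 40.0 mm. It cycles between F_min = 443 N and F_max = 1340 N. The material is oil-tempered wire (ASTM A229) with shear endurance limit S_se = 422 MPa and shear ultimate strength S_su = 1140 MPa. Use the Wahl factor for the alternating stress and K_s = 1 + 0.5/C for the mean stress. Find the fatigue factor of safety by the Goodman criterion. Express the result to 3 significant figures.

C = D/d = 40.0/3.6 = 11.1111; K_W = (4C−1)/(4C−4)+0.615/C = 1.1295; K_s = 1+0.5/C = 1.0450
F_a = (F_max−F_min)/2 = 448.5 N; F_m = (F_max+F_min)/2 = 891.5 N
τ_a = K_W·8F_aD/(πd³) = 1.1295 × 979.16 = 1106 MPa
τ_m = K_s·8F_mD/(πd³) = 1.0450 × 1946.3 = 2033.9 MPa
Goodman: 1/n_f = τ_a/S_se + τ_m/S_su = 1106/422 + 2033.9/1140 = 2.62083 + 1.78413 = 4.405
n_f = 1/4.405 = 0.227

0.227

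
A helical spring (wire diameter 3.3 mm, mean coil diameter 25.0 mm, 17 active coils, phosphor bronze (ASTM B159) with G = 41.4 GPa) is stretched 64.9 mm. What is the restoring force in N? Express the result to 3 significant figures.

k = Gd⁴/(8D³N_a) = (41.4×10³)(3.3⁴)/(8·25.0³·17) = 2.3105 N/mm
F = k·δ = 2.3105 × 64.9 = 149.95 N

150 N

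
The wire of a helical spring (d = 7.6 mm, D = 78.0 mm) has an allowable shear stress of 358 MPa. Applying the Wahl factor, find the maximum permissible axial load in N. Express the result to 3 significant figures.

693 N

C = D/d = 78.0/7.6 = 10.2632
K_W = (4C−1)/(4C−4) + 0.615/C = 40.053/37.053 + 0.0599 = 1.1409
τ_max = K·8FD/(πd³) → F_max = τ_allow·πd³/(8DK)
F_max = 358·π·7.6³/(8·78.0·1.1409) = 4.9371e+05/711.91 = 693.5 N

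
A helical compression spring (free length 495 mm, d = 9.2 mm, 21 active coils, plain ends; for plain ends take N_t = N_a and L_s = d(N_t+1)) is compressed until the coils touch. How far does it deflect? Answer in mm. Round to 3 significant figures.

N_t = 21; L_s = 9.2·22 = 202.4 mm
δ_solid = L₀ − L_s = 495 − 202.4 = 292.6 mm

293 mm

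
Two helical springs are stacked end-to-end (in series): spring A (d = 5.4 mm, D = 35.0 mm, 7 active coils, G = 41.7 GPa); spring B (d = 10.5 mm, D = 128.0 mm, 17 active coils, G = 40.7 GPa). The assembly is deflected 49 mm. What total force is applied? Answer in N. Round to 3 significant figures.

76.1 N

k_A = Gd⁴/(8D³N_a) = (41.7×10³)(5.4⁴)/(8·35.0³·7) = 14.768 N/mm
k_B = Gd⁴/(8D³N_a) = (40.7×10³)(10.5⁴)/(8·128.0³·17) = 1.7345 N/mm
Series: 1/k_eq = 1/14.768 + 1/1.7345 = 0.64424; k_eq = 1.5522 N/mm
F = k_eq·δ = 1.5522·49 = 76.059 N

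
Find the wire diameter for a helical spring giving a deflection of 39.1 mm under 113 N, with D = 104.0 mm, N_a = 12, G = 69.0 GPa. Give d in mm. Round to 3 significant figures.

8.20 mm

Required rate k = F/δ = 113/39.1 = 2.89 N/mm
d = (8D³N_a·k / G)^(1/4) = (8·104.0³·12·2.89 / (69.0×10³))^0.25
  = (4523)^0.25 = 8.2008 mm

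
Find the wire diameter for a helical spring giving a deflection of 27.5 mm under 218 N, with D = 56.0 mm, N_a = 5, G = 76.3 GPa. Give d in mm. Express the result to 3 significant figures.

Required rate k = F/δ = 218/27.5 = 7.9273 N/mm
d = (8D³N_a·k / G)^(1/4) = (8·56.0³·5·7.9273 / (76.3×10³))^0.25
  = (729.83)^0.25 = 5.1976 mm

5.20 mm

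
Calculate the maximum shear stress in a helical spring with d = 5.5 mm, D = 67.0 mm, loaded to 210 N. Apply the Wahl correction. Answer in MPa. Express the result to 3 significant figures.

241 MPa

Spring index C = D/d = 67.0/5.5 = 12.1818
K_W = (4C−1)/(4C−4) + 0.615/C = 47.727/44.727 + 0.0505 = 1.1176
τ₀ = 8FD/(πd³) = 8·210·67.0/(π·5.5³) = 112560/522.68 = 215.35 MPa
τ_max = K·τ₀ = 1.1176 × 215.35 = 240.67 MPa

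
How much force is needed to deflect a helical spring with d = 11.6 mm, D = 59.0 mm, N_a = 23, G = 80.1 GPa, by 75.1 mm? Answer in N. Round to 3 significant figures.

k = Gd⁴/(8D³N_a) = (80.1×10³)(11.6⁴)/(8·59.0³·23) = 38.379 N/mm
F = k·δ = 38.379 × 75.1 = 2882.2 N

2880 N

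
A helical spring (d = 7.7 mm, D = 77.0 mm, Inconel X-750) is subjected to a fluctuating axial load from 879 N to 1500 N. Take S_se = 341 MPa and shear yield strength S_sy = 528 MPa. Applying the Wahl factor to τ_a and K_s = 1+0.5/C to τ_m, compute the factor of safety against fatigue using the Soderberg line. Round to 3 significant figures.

0.683

C = D/d = 77.0/7.7 = 10.0000; K_W = (4C−1)/(4C−4)+0.615/C = 1.1448; K_s = 1+0.5/C = 1.0500
F_a = (F_max−F_min)/2 = 310.5 N; F_m = (F_max+F_min)/2 = 1189.5 N
τ_a = K_W·8F_aD/(πd³) = 1.1448 × 133.36 = 152.67 MPa
τ_m = K_s·8F_mD/(πd³) = 1.0500 × 510.88 = 536.43 MPa
Soderberg: 1/n_f = τ_a/S_se + τ_m/S_sy = 152.67/341 + 536.43/528 = 0.44772 + 1.01596 = 1.4637
n_f = 1/1.4637 = 0.6832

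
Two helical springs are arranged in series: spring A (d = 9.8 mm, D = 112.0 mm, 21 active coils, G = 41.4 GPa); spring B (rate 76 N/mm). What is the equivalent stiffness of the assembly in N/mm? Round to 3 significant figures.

1.58 N/mm

k_A = Gd⁴/(8D³N_a) = (41.4×10³)(9.8⁴)/(8·112.0³·21) = 1.6179 N/mm
Series: 1/k_eq = 1/1.6179 + 1/76 = 0.63126; k_eq = 1.5841 N/mm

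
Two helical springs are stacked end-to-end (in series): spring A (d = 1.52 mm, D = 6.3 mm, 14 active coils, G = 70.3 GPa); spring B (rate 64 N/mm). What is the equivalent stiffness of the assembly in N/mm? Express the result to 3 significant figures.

k_A = Gd⁴/(8D³N_a) = (70.3×10³)(1.52⁴)/(8·6.3³·14) = 13.4 N/mm
Series: 1/k_eq = 1/13.4 + 1/64 = 0.090254; k_eq = 11.08 N/mm

11.1 N/mm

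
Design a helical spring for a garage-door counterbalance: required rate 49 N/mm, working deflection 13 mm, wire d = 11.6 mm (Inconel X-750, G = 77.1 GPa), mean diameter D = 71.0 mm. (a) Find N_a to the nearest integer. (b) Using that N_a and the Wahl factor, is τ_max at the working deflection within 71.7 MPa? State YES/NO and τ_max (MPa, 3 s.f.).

(a) 10 coils; (b) NO, τ_max = 91.5 MPa

N_a = Gd⁴/(8D³k) = (77.1×10³)(11.6⁴)/(8·71.0³·49) = 9.95 → N_a = 10
Actual rate k = Gd⁴/(8D³·10) = 48.755 N/mm
Working load F = kδ = 48.755·13 = 633.82 N
C = 71.0/11.6 = 6.1207; K_W = (4C−1)/(4C−4)+0.615/C = 1.2469
τ_max = K_W·8FD/(πd³) = 1.2469·73.416 = 91.545 MPa
τ_max > 71.7 MPa → exceeds allowable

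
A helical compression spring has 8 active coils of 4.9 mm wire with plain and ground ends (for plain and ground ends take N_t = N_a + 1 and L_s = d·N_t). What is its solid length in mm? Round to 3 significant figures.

44.1 mm

plain and ground ends: N_t = N_a + 1 = 8 + 1 = 9
L_s = d·N_t = 4.9 × 9 = 44.1 mm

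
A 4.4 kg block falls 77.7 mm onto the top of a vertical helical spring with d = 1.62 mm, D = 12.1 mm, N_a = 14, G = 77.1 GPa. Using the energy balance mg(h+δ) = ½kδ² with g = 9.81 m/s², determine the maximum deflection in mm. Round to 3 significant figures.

k = Gd⁴/(8D³N_a) = (77.1×10³)(1.62⁴)/(8·12.1³·14) = 2.6763 N/mm
W = mg = 4.4 × 9.81 = 43.164 N
½kδ² − Wδ − Wh = 0 → δ = (W + √(W² + 2kWh))/k
δ = (43.164 + √(1863.1 + 17952))/2.6763 = (43.164 + 140.77)/2.6763 = 68.725 mm

68.7 mm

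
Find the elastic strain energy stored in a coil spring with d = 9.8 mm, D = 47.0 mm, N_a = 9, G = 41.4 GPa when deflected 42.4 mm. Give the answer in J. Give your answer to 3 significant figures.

k = Gd⁴/(8D³N_a) = (41.4×10³)(9.8⁴)/(8·47.0³·9) = 51.083 N/mm
U = ½kδ² = 0.5 × 51.083 × 42.4² = 45918 N·mm = 45.918 J

45.9 J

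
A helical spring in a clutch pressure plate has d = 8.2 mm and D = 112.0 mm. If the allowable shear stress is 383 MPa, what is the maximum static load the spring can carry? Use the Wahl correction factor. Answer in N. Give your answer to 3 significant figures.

671 N

C = D/d = 112.0/8.2 = 13.6585
K_W = (4C−1)/(4C−4) + 0.615/C = 53.634/50.634 + 0.0450 = 1.1043
τ_max = K·8FD/(πd³) → F_max = τ_allow·πd³/(8DK)
F_max = 383·π·8.2³/(8·112.0·1.1043) = 6.6342e+05/989.43 = 670.51 N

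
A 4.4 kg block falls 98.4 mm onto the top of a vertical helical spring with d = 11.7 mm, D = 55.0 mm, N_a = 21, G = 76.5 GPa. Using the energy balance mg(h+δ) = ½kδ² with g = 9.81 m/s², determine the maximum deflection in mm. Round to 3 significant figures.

k = Gd⁴/(8D³N_a) = (76.5×10³)(11.7⁴)/(8·55.0³·21) = 51.287 N/mm
W = mg = 4.4 × 9.81 = 43.164 N
½kδ² − Wδ − Wh = 0 → δ = (W + √(W² + 2kWh))/k
δ = (43.164 + √(1863.1 + 435667))/51.287 = (43.164 + 661.46)/51.287 = 13.739 mm

13.7 mm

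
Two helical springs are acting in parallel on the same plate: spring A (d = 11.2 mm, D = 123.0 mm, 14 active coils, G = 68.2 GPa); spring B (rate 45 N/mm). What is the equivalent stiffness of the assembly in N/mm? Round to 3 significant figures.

50.1 N/mm

k_A = Gd⁴/(8D³N_a) = (68.2×10³)(11.2⁴)/(8·123.0³·14) = 5.149 N/mm
Parallel: k_eq = 5.149 + 45 = 50.149 N/mm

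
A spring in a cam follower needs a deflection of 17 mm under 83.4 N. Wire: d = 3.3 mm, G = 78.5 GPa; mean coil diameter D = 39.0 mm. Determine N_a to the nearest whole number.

Required rate k = F/δ = 83.4/17 = 4.9059 N/mm
N_a = Gd⁴/(8D³k) = (78.5×10³ × 3.3⁴)/(8 × 39.0³ × 4.9059)
    = 9.30948e+06 / 2.3281e+06 = 3.999 → 4 coils

4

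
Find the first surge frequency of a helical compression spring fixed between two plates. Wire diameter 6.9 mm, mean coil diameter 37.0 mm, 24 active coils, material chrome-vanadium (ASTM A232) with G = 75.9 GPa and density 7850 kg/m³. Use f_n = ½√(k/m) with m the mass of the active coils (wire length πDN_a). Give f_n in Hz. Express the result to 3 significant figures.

k = Gd⁴/(8D³N_a) = (75.9×10³)(6.9⁴)/(8·37.0³·24) = 17.69 N/mm = 17690 N/m
Wire length L = πDN_a = π·37.0·24 = 2789.7 mm
m = ρ·(πd²/4)·L = 7850 × 37.393×10⁻⁶ m² × 2.7897 m = 0.81888 kg
f_n = ½√(k/m) = 0.5·√(17690/0.81888) = 0.5·√(21603) = 73.49 Hz

73.5 Hz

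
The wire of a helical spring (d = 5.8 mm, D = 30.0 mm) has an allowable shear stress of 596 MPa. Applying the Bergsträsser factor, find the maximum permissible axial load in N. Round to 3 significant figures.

1190 N

C = D/d = 30.0/5.8 = 5.1724
K_B = (4C+2)/(4C−3) = 22.690/17.690 = 1.2827
τ_max = K·8FD/(πd³) → F_max = τ_allow·πd³/(8DK)
F_max = 596·π·5.8³/(8·30.0·1.2827) = 3.6533e+05/307.84 = 1186.8 N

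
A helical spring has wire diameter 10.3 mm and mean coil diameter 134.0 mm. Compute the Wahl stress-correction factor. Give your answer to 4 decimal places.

C = D/d = 134.0/10.3 = 13.0097
K_W = (4C−1)/(4C−4) + 0.615/C = 51.039/48.039 + 0.0473 = 1.1097

1.1097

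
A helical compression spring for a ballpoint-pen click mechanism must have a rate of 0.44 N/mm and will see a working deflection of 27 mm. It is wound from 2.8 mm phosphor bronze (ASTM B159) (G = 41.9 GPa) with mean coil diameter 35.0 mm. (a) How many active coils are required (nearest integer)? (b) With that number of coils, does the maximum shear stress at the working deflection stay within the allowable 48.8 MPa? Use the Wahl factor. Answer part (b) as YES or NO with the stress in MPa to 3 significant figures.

N_a = Gd⁴/(8D³k) = (41.9×10³)(2.8⁴)/(8·35.0³·0.44) = 17.06 → N_a = 17
Actual rate k = Gd⁴/(8D³·17) = 0.44168 N/mm
Working load F = kδ = 0.44168·27 = 11.925 N
C = 35.0/2.8 = 12.5000; K_W = (4C−1)/(4C−4)+0.615/C = 1.1144
τ_max = K_W·8FD/(πd³) = 1.1144·48.417 = 53.957 MPa
τ_max > 48.8 MPa → exceeds allowable

(a) 17 coils; (b) NO, τ_max = 54.0 MPa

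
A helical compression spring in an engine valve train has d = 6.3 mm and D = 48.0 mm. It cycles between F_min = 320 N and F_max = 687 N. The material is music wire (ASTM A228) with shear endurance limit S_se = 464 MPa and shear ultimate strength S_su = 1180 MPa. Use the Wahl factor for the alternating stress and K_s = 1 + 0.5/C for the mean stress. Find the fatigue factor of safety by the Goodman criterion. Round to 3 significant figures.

2.21

C = D/d = 48.0/6.3 = 7.6190; K_W = (4C−1)/(4C−4)+0.615/C = 1.1940; K_s = 1+0.5/C = 1.0656
F_a = (F_max−F_min)/2 = 183.5 N; F_m = (F_max+F_min)/2 = 503.5 N
τ_a = K_W·8F_aD/(πd³) = 1.1940 × 89.701 = 107.11 MPa
τ_m = K_s·8F_mD/(πd³) = 1.0656 × 246.13 = 262.28 MPa
Goodman: 1/n_f = τ_a/S_se + τ_m/S_su = 107.11/464 + 262.28/1180 = 0.23083 + 0.22227 = 0.4531
n_f = 1/0.4531 = 2.207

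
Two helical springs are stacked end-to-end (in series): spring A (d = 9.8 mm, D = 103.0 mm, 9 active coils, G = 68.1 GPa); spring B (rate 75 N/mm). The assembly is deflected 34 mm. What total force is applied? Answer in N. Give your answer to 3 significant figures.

k_A = Gd⁴/(8D³N_a) = (68.1×10³)(9.8⁴)/(8·103.0³·9) = 7.9838 N/mm
Series: 1/k_eq = 1/7.9838 + 1/75 = 0.13859; k_eq = 7.2156 N/mm
F = k_eq·δ = 7.2156·34 = 245.33 N

245 N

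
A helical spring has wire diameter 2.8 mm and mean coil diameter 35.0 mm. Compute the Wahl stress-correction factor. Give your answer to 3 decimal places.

C = D/d = 35.0/2.8 = 12.5000
K_W = (4C−1)/(4C−4) + 0.615/C = 49.000/46.000 + 0.0492 = 1.1144

1.114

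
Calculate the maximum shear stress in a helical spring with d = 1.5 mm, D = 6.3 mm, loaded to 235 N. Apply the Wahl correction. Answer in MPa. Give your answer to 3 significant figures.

1540 MPa

Spring index C = D/d = 6.3/1.5 = 4.2000
K_W = (4C−1)/(4C−4) + 0.615/C = 15.800/12.800 + 0.1464 = 1.3808
τ₀ = 8FD/(πd³) = 8·235·6.3/(π·1.5³) = 11844/10.603 = 1117.1 MPa
τ_max = K·τ₀ = 1.3808 × 1117.1 = 1542.4 MPa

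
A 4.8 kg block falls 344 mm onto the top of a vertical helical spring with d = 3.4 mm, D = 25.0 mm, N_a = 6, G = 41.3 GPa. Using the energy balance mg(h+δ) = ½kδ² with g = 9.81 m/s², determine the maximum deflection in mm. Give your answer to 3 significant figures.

k = Gd⁴/(8D³N_a) = (41.3×10³)(3.4⁴)/(8·25.0³·6) = 7.3588 N/mm
W = mg = 4.8 × 9.81 = 47.088 N
½kδ² − Wδ − Wh = 0 → δ = (W + √(W² + 2kWh))/k
δ = (47.088 + √(2217.3 + 238398))/7.3588 = (47.088 + 490.53)/7.3588 = 73.058 mm

73.1 mm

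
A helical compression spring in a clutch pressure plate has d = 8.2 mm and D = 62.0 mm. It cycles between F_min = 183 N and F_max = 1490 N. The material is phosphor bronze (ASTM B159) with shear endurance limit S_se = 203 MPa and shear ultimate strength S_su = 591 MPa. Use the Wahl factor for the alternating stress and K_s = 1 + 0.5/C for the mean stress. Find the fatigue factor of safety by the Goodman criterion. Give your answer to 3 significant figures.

C = D/d = 62.0/8.2 = 7.5610; K_W = (4C−1)/(4C−4)+0.615/C = 1.1957; K_s = 1+0.5/C = 1.0661
F_a = (F_max−F_min)/2 = 653.5 N; F_m = (F_max+F_min)/2 = 836.5 N
τ_a = K_W·8F_aD/(πd³) = 1.1957 × 187.13 = 223.74 MPa
τ_m = K_s·8F_mD/(πd³) = 1.0661 × 239.53 = 255.37 MPa
Goodman: 1/n_f = τ_a/S_se + τ_m/S_su = 223.74/203 + 255.37/591 = 1.10216 + 0.43209 = 1.5343
n_f = 1/1.5343 = 0.6518

0.652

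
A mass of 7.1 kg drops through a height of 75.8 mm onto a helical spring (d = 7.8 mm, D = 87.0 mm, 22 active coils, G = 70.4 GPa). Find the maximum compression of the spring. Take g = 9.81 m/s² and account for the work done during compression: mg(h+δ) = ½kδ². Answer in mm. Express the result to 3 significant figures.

k = Gd⁴/(8D³N_a) = (70.4×10³)(7.8⁴)/(8·87.0³·22) = 2.2484 N/mm
W = mg = 7.1 × 9.81 = 69.651 N
½kδ² − Wδ − Wh = 0 → δ = (W + √(W² + 2kWh))/k
δ = (69.651 + √(4851.3 + 23741.4))/2.2484 = (69.651 + 169.09)/2.2484 = 106.18 mm

106 mm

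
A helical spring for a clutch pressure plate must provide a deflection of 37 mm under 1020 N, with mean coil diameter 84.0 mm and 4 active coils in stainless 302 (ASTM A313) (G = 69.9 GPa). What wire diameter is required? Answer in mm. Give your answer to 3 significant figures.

9.30 mm

Required rate k = F/δ = 1020/37 = 27.568 N/mm
d = (8D³N_a·k / G)^(1/4) = (8·84.0³·4·27.568 / (69.9×10³))^0.25
  = (7480.1)^0.25 = 9.2999 mm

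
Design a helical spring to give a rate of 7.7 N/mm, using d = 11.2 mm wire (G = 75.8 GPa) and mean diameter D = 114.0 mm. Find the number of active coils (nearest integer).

13

N_a = Gd⁴/(8D³k) = (75.8×10³ × 11.2⁴)/(8 × 114.0³ × 7.7)
    = 1.19273e+09 / 9.12631e+07 = 13.07 → 13 coils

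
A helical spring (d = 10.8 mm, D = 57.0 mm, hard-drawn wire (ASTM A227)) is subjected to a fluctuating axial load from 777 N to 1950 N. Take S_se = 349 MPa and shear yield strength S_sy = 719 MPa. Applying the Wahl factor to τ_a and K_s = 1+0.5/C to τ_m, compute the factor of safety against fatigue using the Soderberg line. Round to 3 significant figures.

2.04

C = D/d = 57.0/10.8 = 5.2778; K_W = (4C−1)/(4C−4)+0.615/C = 1.2919; K_s = 1+0.5/C = 1.0947
F_a = (F_max−F_min)/2 = 586.5 N; F_m = (F_max+F_min)/2 = 1363.5 N
τ_a = K_W·8F_aD/(πd³) = 1.2919 × 67.579 = 87.302 MPa
τ_m = K_s·8F_mD/(πd³) = 1.0947 × 157.11 = 171.99 MPa
Soderberg: 1/n_f = τ_a/S_se + τ_m/S_sy = 87.302/349 + 171.99/719 = 0.25015 + 0.23921 = 0.48936
n_f = 1/0.48936 = 2.043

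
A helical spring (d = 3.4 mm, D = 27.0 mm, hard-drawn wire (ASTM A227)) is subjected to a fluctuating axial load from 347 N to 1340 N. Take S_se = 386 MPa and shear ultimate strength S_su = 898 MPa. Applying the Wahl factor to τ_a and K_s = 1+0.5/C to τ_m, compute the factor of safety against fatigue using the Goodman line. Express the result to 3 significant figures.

0.227

C = D/d = 27.0/3.4 = 7.9412; K_W = (4C−1)/(4C−4)+0.615/C = 1.1855; K_s = 1+0.5/C = 1.0630
F_a = (F_max−F_min)/2 = 496.5 N; F_m = (F_max+F_min)/2 = 843.5 N
τ_a = K_W·8F_aD/(πd³) = 1.1855 × 868.53 = 1029.6 MPa
τ_m = K_s·8F_mD/(πd³) = 1.0630 × 1475.5 = 1568.4 MPa
Goodman: 1/n_f = τ_a/S_se + τ_m/S_su = 1029.6/386 + 1568.4/898 = 2.66747 + 1.74660 = 4.4141
n_f = 1/4.4141 = 0.2265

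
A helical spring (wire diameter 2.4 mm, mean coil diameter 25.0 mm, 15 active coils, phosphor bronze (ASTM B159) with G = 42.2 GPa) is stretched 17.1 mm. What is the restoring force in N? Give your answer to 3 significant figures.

k = Gd⁴/(8D³N_a) = (42.2×10³)(2.4⁴)/(8·25.0³·15) = 0.74672 N/mm
F = k·δ = 0.74672 × 17.1 = 12.769 N

12.8 N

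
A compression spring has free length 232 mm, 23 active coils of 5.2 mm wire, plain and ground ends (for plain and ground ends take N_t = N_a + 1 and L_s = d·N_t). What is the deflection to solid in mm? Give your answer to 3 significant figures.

107 mm

N_t = 24; L_s = 5.2·24 = 124.8 mm
δ_solid = L₀ − L_s = 232 − 124.8 = 107.2 mm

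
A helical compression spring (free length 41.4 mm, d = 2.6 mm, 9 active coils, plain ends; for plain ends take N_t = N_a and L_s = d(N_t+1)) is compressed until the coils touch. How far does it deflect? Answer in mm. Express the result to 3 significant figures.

N_t = 9; L_s = 2.6·10 = 26 mm
δ_solid = L₀ − L_s = 41.4 − 26 = 15.4 mm

15.4 mm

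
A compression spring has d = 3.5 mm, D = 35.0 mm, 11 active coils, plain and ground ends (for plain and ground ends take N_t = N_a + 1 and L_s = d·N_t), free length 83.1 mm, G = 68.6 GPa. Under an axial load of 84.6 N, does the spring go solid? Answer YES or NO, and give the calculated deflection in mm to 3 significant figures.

k = Gd⁴/(8D³N_a) = (68.6×10³)(3.5⁴)/(8·35.0³·11) = 2.7284 N/mm
N_t = 12; L_s = 3.5·12 = 42 mm; δ_solid = L₀ − L_s = 83.1 − 42 = 41.1 mm
δ = F/k = 84.6/2.7284 = 31.007 mm
δ < δ_solid → spring does not go solid

NO, δ = 31.0 mm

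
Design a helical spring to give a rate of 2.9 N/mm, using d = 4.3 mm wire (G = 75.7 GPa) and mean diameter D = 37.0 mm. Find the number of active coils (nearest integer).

22

N_a = Gd⁴/(8D³k) = (75.7×10³ × 4.3⁴)/(8 × 37.0³ × 2.9)
    = 2.58803e+07 / 1.17515e+06 = 22.02 → 22 coils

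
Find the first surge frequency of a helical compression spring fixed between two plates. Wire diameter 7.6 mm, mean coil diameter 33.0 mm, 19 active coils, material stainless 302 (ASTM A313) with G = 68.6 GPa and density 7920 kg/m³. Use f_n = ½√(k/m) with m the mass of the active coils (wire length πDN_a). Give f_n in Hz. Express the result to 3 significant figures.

122 Hz

k = Gd⁴/(8D³N_a) = (68.6×10³)(7.6⁴)/(8·33.0³·19) = 41.898 N/mm = 41898 N/m
Wire length L = πDN_a = π·33.0·19 = 1969.8 mm
m = ρ·(πd²/4)·L = 7920 × 45.365×10⁻⁶ m² × 1.9698 m = 0.70772 kg
f_n = ½√(k/m) = 0.5·√(41898/0.70772) = 0.5·√(59202) = 121.66 Hz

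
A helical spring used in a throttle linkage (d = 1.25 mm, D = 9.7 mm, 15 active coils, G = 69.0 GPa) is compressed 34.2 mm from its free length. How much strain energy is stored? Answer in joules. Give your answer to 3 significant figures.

0.900 J

k = Gd⁴/(8D³N_a) = (69.0×10³)(1.25⁴)/(8·9.7³·15) = 1.5381 N/mm
U = ½kδ² = 0.5 × 1.5381 × 34.2² = 899.53 N·mm = 0.89953 J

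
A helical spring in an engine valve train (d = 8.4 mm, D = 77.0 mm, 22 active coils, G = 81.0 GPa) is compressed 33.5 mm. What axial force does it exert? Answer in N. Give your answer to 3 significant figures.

168 N

k = Gd⁴/(8D³N_a) = (81.0×10³)(8.4⁴)/(8·77.0³·22) = 5.019 N/mm
F = k·δ = 5.019 × 33.5 = 168.14 N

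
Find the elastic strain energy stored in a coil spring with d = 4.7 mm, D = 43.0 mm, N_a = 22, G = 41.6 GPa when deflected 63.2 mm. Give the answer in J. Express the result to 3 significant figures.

2.90 J

k = Gd⁴/(8D³N_a) = (41.6×10³)(4.7⁴)/(8·43.0³·22) = 1.4507 N/mm
U = ½kδ² = 0.5 × 1.4507 × 63.2² = 2897.1 N·mm = 2.8971 J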